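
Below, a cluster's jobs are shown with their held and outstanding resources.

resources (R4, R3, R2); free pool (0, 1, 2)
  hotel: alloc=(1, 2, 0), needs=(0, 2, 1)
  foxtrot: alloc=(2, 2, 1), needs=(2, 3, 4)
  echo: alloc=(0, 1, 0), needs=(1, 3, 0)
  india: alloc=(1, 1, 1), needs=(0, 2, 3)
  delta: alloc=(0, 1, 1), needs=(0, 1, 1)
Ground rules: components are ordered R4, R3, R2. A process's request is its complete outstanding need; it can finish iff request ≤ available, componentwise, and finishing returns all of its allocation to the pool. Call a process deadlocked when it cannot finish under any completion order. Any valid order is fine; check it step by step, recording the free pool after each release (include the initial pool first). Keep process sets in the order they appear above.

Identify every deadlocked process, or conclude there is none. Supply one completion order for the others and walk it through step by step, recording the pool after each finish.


The deadlocked set is empty.
Key observation: there is always a runnable process — delta first — so the state unwinds completely.
The rest can finish in the order delta, india, echo, hotel, foxtrot. Check, step by step:
  pool = (0, 1, 2)
  run delta (needs (0, 1, 1), free (0, 1, 2)); after release of (0, 1, 1) the pool is (0, 2, 3)
  run india (needs (0, 2, 3), free (0, 2, 3)); after release of (1, 1, 1) the pool is (1, 3, 4)
  run echo (needs (1, 3, 0), free (1, 3, 4)); after release of (0, 1, 0) the pool is (1, 4, 4)
  run hotel (needs (0, 2, 1), free (1, 4, 4)); after release of (1, 2, 0) the pool is (2, 6, 4)
  run foxtrot (needs (2, 3, 4), free (2, 6, 4)); after release of (2, 2, 1) the pool is (4, 8, 5)


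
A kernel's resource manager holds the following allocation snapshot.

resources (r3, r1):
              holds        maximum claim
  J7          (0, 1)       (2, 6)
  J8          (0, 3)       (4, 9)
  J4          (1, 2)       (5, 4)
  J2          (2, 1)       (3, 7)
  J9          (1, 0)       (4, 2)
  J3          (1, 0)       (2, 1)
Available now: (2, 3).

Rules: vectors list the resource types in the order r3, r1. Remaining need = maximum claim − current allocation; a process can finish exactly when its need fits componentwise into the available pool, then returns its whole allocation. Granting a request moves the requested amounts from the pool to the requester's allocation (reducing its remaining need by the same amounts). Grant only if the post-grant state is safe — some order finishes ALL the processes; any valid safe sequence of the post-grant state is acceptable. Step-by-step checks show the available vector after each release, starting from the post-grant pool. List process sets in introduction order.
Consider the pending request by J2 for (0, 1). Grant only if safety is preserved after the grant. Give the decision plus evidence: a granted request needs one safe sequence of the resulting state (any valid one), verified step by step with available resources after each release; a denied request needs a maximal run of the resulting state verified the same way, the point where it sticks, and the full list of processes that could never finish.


DENY: after the grant no complete ordering would exist.
Key observation: after J3, J9, J4 complete, (5, 4) is the best the pool ever gets, yet each leftover process wants more r1.
After a pretend grant, a maximal execution: J3, J9, J4 — then nothing else fits. Verifying each step:
  pool = (2, 2)
  J3: need (1, 1) fits (2, 2); releases (1, 0), pool now (3, 2)
  J9: need (3, 2) fits (3, 2); releases (1, 0), pool now (4, 2)
  J4: need (4, 2) fits (4, 2); releases (1, 2), pool now (5, 4)
  J7 cannot run: need (2, 5) vs free (5, 4) (insufficient r1)
  J8 cannot run: need (4, 6) vs free (5, 4) (insufficient r1)
  J2 cannot run: need (1, 5) vs free (5, 4) (insufficient r1)
Had the request been granted, J7, J8 and J2 could never finish.


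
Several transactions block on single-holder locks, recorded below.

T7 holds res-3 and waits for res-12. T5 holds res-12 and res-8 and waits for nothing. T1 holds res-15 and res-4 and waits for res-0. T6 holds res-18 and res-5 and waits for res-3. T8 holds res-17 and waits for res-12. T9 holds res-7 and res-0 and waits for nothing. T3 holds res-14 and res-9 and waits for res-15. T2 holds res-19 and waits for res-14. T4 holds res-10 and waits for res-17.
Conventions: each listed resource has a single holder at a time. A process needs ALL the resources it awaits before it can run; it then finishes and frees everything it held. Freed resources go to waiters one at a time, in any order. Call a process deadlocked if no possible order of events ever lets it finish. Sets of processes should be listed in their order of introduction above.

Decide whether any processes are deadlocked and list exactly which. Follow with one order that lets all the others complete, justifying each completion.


Nothing here is deadlocked.
Key observation: all waits point, directly or indirectly, at processes that can finish, so nothing is permanently blocked.
The rest can finish in the order T9, T1, T5, T7, T8, T6, T3, T2, T4.
Walking it through:
  T9: no waits; runs immediately, freeing res-7 and res-0
  T1 waits on res-0 — all released -> runs and releases res-15 and res-4
  T5: no waits; runs immediately, freeing res-12 and res-8
  T7 waits on res-12 — all released -> runs and releases res-3
  T8 waits on res-12 — all released -> runs and releases res-17
  T6 waits on res-3 — all released -> runs and releases res-18 and res-5
  T3 waits on res-15 — all released -> runs and releases res-14 and res-9
  T2 waits on res-14 — all released -> runs and releases res-19
  T4 waits on res-17 — all released -> runs and releases res-10


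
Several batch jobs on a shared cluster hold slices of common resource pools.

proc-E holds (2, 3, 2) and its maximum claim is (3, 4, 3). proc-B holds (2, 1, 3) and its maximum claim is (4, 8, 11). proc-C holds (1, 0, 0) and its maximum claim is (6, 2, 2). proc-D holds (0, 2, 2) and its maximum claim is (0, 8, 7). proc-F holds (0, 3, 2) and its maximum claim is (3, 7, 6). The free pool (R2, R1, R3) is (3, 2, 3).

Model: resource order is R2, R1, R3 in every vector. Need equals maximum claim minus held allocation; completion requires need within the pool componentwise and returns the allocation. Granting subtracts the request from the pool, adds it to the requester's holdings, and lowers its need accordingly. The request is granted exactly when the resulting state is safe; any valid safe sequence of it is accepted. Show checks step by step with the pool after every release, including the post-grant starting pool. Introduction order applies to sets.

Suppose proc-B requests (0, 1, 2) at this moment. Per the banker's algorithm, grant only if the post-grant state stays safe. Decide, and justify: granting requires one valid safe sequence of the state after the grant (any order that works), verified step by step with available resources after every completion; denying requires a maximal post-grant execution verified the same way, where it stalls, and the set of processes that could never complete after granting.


DENY: after the grant no complete ordering would exist.
Key observation: the pool after proc-E, proc-C is (6, 4, 3); every surviving request exceeds it in R3, so progress ends there.
Pretend the grant happened; the run proc-E, proc-C goes as far as possible. Check, step by step:
  pool = (3, 1, 1)
  proc-E: need (1, 1, 1) fits (3, 1, 1); releases (2, 3, 2), pool now (5, 4, 3)
  proc-C: need (5, 2, 2) fits (5, 4, 3); releases (1, 0, 0), pool now (6, 4, 3)
  blocked: proc-B wants (2, 6, 6), pool (6, 4, 3) — not enough R1 and R3
  blocked: proc-D wants (0, 6, 5), pool (6, 4, 3) — not enough R1 and R3
  blocked: proc-F wants (3, 4, 4), pool (6, 4, 3) — not enough R3
Processes that could never finish after the grant: proc-B, proc-D and proc-F.


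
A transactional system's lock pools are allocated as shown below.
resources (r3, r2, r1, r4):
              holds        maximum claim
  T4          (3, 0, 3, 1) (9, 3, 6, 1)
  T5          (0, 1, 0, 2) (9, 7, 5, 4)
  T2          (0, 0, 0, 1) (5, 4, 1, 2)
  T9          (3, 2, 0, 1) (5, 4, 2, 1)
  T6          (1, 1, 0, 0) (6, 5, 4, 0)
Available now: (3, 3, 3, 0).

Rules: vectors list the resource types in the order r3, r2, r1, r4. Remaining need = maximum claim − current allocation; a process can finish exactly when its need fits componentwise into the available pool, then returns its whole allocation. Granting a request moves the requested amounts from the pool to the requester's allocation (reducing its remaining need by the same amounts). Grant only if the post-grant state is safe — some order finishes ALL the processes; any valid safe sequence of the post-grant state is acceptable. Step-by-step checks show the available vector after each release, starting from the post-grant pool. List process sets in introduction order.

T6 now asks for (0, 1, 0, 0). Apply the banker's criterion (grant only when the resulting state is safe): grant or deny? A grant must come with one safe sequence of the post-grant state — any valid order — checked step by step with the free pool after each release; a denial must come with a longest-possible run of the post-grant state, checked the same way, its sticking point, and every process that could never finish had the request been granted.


GRANT — the state after the grant stays safe, e.g. via T9, T4, T6, T5, T2.
Key observation: post-grant, (3, 2, 3, 0) remains, and an order beginning with T9 completes everyone.
Check on the post-grant state, step by step:
  pool = (3, 2, 3, 0)
  T9: need (2, 2, 2, 0) fits (3, 2, 3, 0); releases (3, 2, 0, 1), pool now (6, 4, 3, 1)
  T4: need (6, 3, 3, 0) fits (6, 4, 3, 1); releases (3, 0, 3, 1), pool now (9, 4, 6, 2)
  T6: need (5, 3, 4, 0) fits (9, 4, 6, 2); releases (1, 2, 0, 0), pool now (10, 6, 6, 2)
  T5: need (9, 6, 5, 2) fits (10, 6, 6, 2); releases (0, 1, 0, 2), pool now (10, 7, 6, 4)
  T2: need (5, 4, 1, 1) fits (10, 7, 6, 4); releases (0, 0, 0, 1), pool now (10, 7, 6, 5)


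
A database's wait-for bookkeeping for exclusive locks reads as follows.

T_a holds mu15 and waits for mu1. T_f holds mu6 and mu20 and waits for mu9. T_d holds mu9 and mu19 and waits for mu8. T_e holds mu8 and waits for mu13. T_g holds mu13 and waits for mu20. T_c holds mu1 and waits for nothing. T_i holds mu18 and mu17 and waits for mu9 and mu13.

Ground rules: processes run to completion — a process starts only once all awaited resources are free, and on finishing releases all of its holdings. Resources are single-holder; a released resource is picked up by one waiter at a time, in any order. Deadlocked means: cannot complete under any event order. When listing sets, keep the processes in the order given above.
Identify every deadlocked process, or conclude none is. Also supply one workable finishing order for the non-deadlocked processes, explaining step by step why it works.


The deadlocked set is T_f, T_d, T_e, T_g and T_i.
Key observation: along T_f -> T_d -> T_e -> T_g -> T_f, each member waits on what the next one holds — a deadlock; T_i waits into the deadlock from upstream.
The rest can finish in the order T_c, T_a.
Walking it through:
  T_c waits on nothing -> runs at once and releases mu1
  T_a waits on mu1 — all released -> runs and releases mu15


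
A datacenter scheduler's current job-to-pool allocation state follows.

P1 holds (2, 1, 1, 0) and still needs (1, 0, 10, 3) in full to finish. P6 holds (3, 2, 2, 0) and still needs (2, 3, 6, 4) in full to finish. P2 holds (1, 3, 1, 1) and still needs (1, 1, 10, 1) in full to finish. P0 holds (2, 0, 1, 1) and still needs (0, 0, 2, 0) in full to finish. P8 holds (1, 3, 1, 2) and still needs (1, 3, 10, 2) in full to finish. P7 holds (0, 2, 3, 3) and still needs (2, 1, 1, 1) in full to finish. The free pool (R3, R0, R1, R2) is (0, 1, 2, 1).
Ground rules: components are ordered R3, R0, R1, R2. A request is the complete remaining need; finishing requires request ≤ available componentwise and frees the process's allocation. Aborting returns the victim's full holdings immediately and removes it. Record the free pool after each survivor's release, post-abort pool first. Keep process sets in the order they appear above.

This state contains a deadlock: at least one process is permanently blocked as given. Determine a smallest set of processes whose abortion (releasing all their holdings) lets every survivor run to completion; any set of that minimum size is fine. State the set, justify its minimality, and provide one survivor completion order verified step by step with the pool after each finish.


The answer: abort P2 and P8.
Key observation: P1 was stuck for good until P2 and P8 gave back (2, 6, 2, 3); in the order shown it finishes at step 4.
Why nothing smaller works — every single abort fails: P1 alone leaves P2 blocked (short on R1); P6 alone leaves P1 blocked (short on R1); P2 alone leaves P1 blocked (short on R1); P0 alone leaves P1 blocked (short on R1); P8 alone leaves P1 blocked (short on R1); P7 alone leaves P1 blocked (short on R1).
Survivors finish in the order: P7, P6, P0, P1. Step-by-step check (pool after the aborts first):
  pool = (2, 7, 4, 4)
  P7: need (2, 1, 1, 1) fits (2, 7, 4, 4); releases (0, 2, 3, 3), pool now (2, 9, 7, 7)
  P6: need (2, 3, 6, 4) fits (2, 9, 7, 7); releases (3, 2, 2, 0), pool now (5, 11, 9, 7)
  P0: need (0, 0, 2, 0) fits (5, 11, 9, 7); releases (2, 0, 1, 1), pool now (7, 11, 10, 8)
  P1: need (1, 0, 10, 3) fits (7, 11, 10, 8); releases (2, 1, 1, 0), pool now (9, 12, 11, 8)


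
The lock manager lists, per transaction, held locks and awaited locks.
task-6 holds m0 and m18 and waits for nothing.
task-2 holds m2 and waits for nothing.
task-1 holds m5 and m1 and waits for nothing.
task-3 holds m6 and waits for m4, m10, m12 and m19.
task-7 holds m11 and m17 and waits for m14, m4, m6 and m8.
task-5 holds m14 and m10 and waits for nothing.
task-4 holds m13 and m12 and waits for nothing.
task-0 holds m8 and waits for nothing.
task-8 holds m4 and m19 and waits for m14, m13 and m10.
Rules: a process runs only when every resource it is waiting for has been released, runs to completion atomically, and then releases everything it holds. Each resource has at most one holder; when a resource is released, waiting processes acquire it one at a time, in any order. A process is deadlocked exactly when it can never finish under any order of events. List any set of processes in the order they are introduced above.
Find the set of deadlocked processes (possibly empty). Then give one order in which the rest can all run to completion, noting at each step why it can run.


No process is deadlocked.
Key observation: all waits point, directly or indirectly, at processes that can finish, so nothing is permanently blocked.
The rest can finish in the order task-4, task-6, task-1, task-5, task-2, task-8, task-3, task-0, task-7.
Verifying each step:
  task-4 waits on nothing -> runs at once and releases m13 and m12
  task-6 waits on nothing -> runs at once and releases m0 and m18
  task-1 waits on nothing -> runs at once and releases m5 and m1
  task-5 waits on nothing -> runs at once and releases m14 and m10
  task-2 waits on nothing -> runs at once and releases m2
  task-8: everything it awaited (m14, m13 and m10) is free; runs, freeing m4 and m19
  task-3: everything it awaited (m4, m10, m12 and m19) is free; runs, freeing m6
  task-0 waits on nothing -> runs at once and releases m8
  task-7: everything it awaited (m14, m4, m6 and m8) is free; runs, freeing m11 and m17


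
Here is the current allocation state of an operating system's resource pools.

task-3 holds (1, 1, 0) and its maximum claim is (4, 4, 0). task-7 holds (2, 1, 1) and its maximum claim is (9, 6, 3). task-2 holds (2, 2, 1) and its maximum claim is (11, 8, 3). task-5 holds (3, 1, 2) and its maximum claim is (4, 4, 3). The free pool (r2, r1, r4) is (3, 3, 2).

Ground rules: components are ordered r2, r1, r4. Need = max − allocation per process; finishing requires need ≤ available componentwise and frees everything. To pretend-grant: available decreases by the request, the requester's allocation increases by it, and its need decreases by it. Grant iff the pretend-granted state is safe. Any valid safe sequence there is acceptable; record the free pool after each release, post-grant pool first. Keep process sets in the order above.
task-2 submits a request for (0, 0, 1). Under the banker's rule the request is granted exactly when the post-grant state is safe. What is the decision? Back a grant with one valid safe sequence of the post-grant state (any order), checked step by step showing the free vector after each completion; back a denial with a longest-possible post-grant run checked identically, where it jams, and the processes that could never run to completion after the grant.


GRANT — the state after the grant stays safe, e.g. via task-3, task-5, task-7, task-2.
Key observation: the grant leaves (3, 3, 1) free — enough for task-3, whose release restarts the cascade.
Step-by-step check of the post-grant state:
  pool = (3, 3, 1)
  run task-3 (needs (3, 3, 0), free (3, 3, 1)); after release of (1, 1, 0) the pool is (4, 4, 1)
  run task-5 (needs (1, 3, 1), free (4, 4, 1)); after release of (3, 1, 2) the pool is (7, 5, 3)
  run task-7 (needs (7, 5, 2), free (7, 5, 3)); after release of (2, 1, 1) the pool is (9, 6, 4)
  run task-2 (needs (9, 6, 1), free (9, 6, 4)); after release of (2, 2, 2) the pool is (11, 8, 6)


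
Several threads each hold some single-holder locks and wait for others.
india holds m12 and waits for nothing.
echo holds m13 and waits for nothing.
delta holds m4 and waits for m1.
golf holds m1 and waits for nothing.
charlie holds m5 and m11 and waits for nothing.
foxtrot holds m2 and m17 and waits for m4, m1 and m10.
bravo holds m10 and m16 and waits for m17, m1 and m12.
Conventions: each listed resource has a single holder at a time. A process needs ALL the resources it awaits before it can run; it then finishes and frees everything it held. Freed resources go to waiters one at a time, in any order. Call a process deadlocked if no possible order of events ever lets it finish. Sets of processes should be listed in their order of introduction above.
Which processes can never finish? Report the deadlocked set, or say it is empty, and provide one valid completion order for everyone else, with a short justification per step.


The deadlocked set is foxtrot and bravo.
Key observation: nobody on the ring foxtrot -> bravo -> foxtrot can start until another member finishes, which never happens; no other process is dragged down with it.
The rest can finish in the order golf, india, delta, echo, charlie.
Verifying each step:
  golf waits on nothing -> runs at once and releases m1
  india waits on nothing -> runs at once and releases m12
  run delta (all its waits — m1 — are resolved); releases m4
  echo waits on nothing -> runs at once and releases m13
  charlie waits on nothing -> runs at once and releases m5 and m11


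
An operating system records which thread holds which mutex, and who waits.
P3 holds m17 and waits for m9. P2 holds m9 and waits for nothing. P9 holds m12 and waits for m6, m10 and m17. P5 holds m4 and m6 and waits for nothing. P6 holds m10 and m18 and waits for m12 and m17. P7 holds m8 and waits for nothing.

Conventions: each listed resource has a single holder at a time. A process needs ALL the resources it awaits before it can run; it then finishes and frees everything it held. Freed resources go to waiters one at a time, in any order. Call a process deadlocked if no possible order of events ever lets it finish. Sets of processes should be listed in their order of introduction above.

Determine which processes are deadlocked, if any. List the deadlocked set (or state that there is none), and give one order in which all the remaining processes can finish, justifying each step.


Deadlocked set: P9 and P6.
Key observation: the wait chain closes on itself along P9 -> P6 -> P9; no other process is dragged down with it.
The rest can finish in the order P7, P2, P5, P3.
Step-by-step check:
  run P7 (it waits on nothing); releases m8
  run P2 (it waits on nothing); releases m9
  run P5 (it waits on nothing); releases m4 and m6
  run P3 (all its waits — m9 — are resolved); releases m17


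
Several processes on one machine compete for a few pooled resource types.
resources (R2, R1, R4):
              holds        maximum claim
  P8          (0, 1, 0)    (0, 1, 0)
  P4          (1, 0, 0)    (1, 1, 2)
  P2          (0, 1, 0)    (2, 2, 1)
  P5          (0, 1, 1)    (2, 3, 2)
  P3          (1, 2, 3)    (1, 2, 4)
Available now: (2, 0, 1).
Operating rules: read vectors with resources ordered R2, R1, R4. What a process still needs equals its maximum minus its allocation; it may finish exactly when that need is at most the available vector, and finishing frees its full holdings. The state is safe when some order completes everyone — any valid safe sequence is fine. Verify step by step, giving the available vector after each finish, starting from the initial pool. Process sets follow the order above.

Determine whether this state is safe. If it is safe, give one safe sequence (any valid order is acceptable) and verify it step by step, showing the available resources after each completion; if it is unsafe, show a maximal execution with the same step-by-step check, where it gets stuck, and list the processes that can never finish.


The state is SAFE; one workable sequence: P3, P2, P4, P8, P5.
Key observation: the order's first zero-slack moment is P3 ((0, 0, 1) needed, (2, 0, 1) free — a requested resource with nothing to spare).
Step-by-step check:
  pool = (2, 0, 1)
  run P3 (needs (0, 0, 1), free (2, 0, 1)); after release of (1, 2, 3) the pool is (3, 2, 4)
  run P2 (needs (2, 1, 1), free (3, 2, 4)); after release of (0, 1, 0) the pool is (3, 3, 4)
  run P4 (needs (0, 1, 2), free (3, 3, 4)); after release of (1, 0, 0) the pool is (4, 3, 4)
  run P8 (needs (0, 0, 0), free (4, 3, 4)); after release of (0, 1, 0) the pool is (4, 4, 4)
  run P5 (needs (2, 2, 1), free (4, 4, 4)); after release of (0, 1, 1) the pool is (4, 5, 5)


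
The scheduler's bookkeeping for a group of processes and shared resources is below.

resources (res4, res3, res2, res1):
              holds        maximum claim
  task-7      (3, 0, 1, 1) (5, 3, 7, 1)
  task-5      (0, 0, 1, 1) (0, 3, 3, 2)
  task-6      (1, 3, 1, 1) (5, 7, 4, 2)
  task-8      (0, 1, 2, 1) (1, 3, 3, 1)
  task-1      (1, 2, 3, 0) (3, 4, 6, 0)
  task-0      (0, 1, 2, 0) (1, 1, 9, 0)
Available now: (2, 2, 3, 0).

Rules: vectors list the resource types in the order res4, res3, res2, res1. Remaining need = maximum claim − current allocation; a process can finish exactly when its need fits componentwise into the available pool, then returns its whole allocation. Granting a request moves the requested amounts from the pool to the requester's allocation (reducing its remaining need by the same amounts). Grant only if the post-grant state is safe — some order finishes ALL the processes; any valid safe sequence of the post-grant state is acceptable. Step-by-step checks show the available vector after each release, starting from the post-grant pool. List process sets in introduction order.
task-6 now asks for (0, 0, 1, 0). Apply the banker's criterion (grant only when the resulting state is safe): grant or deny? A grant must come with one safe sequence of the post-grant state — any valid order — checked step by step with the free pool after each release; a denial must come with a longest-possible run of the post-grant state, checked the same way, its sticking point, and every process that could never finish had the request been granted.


GRANT. The post-grant state is safe; one safe sequence: task-8, task-1, task-0, task-7, task-6, task-5.
Key observation: after the grant the pool drops to (2, 2, 2, 0), which still lets task-8 finish first and unwind the rest.
Verifying the post-grant state step by step:
  pool = (2, 2, 2, 0)
  task-8: need (1, 2, 1, 0) fits (2, 2, 2, 0); releases (0, 1, 2, 1), pool now (2, 3, 4, 1)
  task-1: need (2, 2, 3, 0) fits (2, 3, 4, 1); releases (1, 2, 3, 0), pool now (3, 5, 7, 1)
  task-0: need (1, 0, 7, 0) fits (3, 5, 7, 1); releases (0, 1, 2, 0), pool now (3, 6, 9, 1)
  task-7: need (2, 3, 6, 0) fits (3, 6, 9, 1); releases (3, 0, 1, 1), pool now (6, 6, 10, 2)
  task-6: need (4, 4, 2, 1) fits (6, 6, 10, 2); releases (1, 3, 2, 1), pool now (7, 9, 12, 3)
  task-5: need (0, 3, 2, 1) fits (7, 9, 12, 3); releases (0, 0, 1, 1), pool now (7, 9, 13, 4)


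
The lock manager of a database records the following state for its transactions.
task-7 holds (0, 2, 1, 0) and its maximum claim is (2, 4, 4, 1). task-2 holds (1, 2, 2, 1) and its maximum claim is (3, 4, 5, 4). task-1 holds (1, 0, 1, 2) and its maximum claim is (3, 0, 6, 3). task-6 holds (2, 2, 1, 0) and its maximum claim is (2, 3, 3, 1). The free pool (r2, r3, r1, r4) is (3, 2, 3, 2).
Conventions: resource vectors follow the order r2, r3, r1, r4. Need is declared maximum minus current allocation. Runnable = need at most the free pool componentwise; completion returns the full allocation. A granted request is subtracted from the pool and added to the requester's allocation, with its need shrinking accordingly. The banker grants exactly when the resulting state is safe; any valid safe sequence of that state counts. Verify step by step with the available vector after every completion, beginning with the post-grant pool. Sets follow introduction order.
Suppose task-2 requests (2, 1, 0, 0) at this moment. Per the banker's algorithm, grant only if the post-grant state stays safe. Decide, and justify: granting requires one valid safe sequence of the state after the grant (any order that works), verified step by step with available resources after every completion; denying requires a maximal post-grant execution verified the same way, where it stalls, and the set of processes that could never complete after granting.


GRANT — the state after the grant stays safe, e.g. via task-6, task-7, task-1, task-2.
Key observation: with (1, 1, 3, 2) left after the transfer, task-6 can run at once — the state stays safe.
Check on the post-grant state, step by step:
  pool = (1, 1, 3, 2)
  task-6 needs (0, 1, 2, 1) <= (1, 1, 3, 2) -> finishes; pool += (2, 2, 1, 0) = (3, 3, 4, 2)
  task-7 needs (2, 2, 3, 1) <= (3, 3, 4, 2) -> finishes; pool += (0, 2, 1, 0) = (3, 5, 5, 2)
  task-1 needs (2, 0, 5, 1) <= (3, 5, 5, 2) -> finishes; pool += (1, 0, 1, 2) = (4, 5, 6, 4)
  task-2 needs (0, 1, 3, 3) <= (4, 5, 6, 4) -> finishes; pool += (3, 3, 2, 1) = (7, 8, 8, 5)


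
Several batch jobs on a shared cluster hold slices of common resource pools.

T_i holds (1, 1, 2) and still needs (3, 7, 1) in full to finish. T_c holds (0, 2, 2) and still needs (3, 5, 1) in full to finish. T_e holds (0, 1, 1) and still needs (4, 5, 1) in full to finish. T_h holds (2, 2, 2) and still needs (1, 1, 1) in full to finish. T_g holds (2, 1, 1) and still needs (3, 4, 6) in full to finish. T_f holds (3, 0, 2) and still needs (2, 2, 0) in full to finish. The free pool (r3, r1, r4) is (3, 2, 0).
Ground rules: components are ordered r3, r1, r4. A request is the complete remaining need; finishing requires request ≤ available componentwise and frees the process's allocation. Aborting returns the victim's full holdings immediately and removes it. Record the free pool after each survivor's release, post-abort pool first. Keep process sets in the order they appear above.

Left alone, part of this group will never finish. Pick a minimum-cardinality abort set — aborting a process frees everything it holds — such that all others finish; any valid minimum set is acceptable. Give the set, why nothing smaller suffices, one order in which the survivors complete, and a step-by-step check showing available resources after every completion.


Abort T_e.
Key observation: the returned (0, 1, 1) from T_e is what brings T_c — unrunnable before, under any order — into play at step 2.
Minimality: the empty abort set fails — the state is deadlocked as it stands.
One survivor order: T_h, T_c, T_f, T_g, T_i. Step-by-step check (post-abort pool first):
  pool = (3, 3, 1)
  run T_h (needs (1, 1, 1), free (3, 3, 1)); after release of (2, 2, 2) the pool is (5, 5, 3)
  run T_c (needs (3, 5, 1), free (5, 5, 3)); after release of (0, 2, 2) the pool is (5, 7, 5)
  run T_f (needs (2, 2, 0), free (5, 7, 5)); after release of (3, 0, 2) the pool is (8, 7, 7)
  run T_g (needs (3, 4, 6), free (8, 7, 7)); after release of (2, 1, 1) the pool is (10, 8, 8)
  run T_i (needs (3, 7, 1), free (10, 8, 8)); after release of (1, 1, 2) the pool is (11, 9, 10)


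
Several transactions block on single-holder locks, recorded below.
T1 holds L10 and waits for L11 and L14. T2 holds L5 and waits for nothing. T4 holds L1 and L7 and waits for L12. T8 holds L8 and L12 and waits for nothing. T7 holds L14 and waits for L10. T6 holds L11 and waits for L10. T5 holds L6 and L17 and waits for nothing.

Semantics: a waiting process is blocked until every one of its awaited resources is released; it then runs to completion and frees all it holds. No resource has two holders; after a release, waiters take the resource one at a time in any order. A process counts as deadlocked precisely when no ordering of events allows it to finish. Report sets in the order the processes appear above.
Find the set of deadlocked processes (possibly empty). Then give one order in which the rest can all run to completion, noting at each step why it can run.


Deadlocked: T1, T7 and T6.
Key observation: T1 -> T7 -> T1 is a circular wait — nothing in it can go first; T6 is caught in further circular waits.
A valid finishing order for the others: T5, T2, T8, T4.
Check, step by step:
  T5: no waits; runs immediately, freeing L6 and L17
  T2: no waits; runs immediately, freeing L5
  T8: no waits; runs immediately, freeing L8 and L12
  T4 waits on L12 — all released -> runs and releases L1 and L7


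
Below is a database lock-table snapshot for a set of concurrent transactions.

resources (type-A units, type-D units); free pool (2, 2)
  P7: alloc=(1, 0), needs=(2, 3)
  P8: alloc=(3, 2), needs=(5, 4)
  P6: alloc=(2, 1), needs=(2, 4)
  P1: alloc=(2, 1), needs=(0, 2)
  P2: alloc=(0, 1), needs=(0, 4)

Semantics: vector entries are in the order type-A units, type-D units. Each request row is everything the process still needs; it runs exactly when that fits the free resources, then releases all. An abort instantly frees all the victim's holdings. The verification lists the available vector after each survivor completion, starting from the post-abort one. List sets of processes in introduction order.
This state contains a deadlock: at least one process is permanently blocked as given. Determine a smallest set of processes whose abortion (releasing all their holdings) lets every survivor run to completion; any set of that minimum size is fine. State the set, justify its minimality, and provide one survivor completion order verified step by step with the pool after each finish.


Minimum abort set: P2.
Key observation: P8 was stuck for good until P2 gave back (0, 1); in the order shown it finishes at step 3.
Minimality: the empty abort set fails — the state is deadlocked as it stands.
The survivors complete as P1, P7, P8, P6. Walking it through (starting from the post-abort pool):
  pool = (2, 3)
  run P1 (needs (0, 2), free (2, 3)); after release of (2, 1) the pool is (4, 4)
  run P7 (needs (2, 3), free (4, 4)); after release of (1, 0) the pool is (5, 4)
  run P8 (needs (5, 4), free (5, 4)); after release of (3, 2) the pool is (8, 6)
  run P6 (needs (2, 4), free (8, 6)); after release of (2, 1) the pool is (10, 7)


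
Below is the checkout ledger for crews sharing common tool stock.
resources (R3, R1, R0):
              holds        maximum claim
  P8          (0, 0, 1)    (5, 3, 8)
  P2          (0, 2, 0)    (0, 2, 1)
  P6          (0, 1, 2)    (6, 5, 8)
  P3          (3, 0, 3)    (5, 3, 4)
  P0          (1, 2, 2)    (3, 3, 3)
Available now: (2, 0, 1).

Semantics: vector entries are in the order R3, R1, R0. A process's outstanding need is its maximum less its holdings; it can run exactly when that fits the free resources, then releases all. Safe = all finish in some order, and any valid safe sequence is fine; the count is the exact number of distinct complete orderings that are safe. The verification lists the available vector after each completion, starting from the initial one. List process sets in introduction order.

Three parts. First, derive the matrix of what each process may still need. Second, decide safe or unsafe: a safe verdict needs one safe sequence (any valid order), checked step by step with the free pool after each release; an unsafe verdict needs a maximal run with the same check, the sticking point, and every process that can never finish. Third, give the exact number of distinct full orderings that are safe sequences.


(1) Remaining need (order R3, R1, R0):
  P8: (5, 3, 7)
  P2: (0, 0, 1)
  P6: (6, 4, 6)
  P3: (2, 3, 1)
  P0: (2, 1, 1)
(2) The state is SAFE; one workable sequence: P2, P0, P3, P6, P8.
Key observation: the first exact fit in this order is P2 — it needs (0, 0, 1) with (2, 0, 1) free, meeting a requested resource to the last unit.
Verifying each step:
  pool = (2, 0, 1)
  P2: need (0, 0, 1) fits (2, 0, 1); releases (0, 2, 0), pool now (2, 2, 1)
  P0: need (2, 1, 1) fits (2, 2, 1); releases (1, 2, 2), pool now (3, 4, 3)
  P3: need (2, 3, 1) fits (3, 4, 3); releases (3, 0, 3), pool now (6, 4, 6)
  P6: need (6, 4, 6) fits (6, 4, 6); releases (0, 1, 2), pool now (6, 5, 8)
  P8: need (5, 3, 7) fits (6, 5, 8); releases (0, 0, 1), pool now (6, 5, 9)
(3) Precisely 1 of the possible complete orderings is a safe sequence.


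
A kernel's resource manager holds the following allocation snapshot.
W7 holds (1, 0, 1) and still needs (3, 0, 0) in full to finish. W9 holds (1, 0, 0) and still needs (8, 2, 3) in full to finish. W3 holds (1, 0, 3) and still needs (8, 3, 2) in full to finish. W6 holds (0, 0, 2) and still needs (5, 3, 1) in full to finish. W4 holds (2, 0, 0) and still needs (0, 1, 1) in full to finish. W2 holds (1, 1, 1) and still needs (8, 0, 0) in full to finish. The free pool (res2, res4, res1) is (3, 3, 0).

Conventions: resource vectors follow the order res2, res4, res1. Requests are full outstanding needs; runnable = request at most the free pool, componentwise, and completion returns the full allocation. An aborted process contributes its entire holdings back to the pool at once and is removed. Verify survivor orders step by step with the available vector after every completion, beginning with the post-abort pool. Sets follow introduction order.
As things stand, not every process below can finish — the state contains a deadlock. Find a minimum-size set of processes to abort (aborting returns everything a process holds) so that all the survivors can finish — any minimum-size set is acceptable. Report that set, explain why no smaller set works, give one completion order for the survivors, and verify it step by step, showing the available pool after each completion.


Abort W9 and W3.
Key observation: before aborting W9 and W3, W2 was permanently blocked — no order could ever run it; afterwards it completes at step 4.
Why nothing smaller works — every single abort fails: W7 alone leaves W9 blocked (short on res2); W9 alone leaves W3 blocked (short on res2); W3 alone leaves W9 blocked (short on res2); W6 alone leaves W9 blocked (short on res2); W4 alone leaves W9 blocked (short on res2); W2 alone leaves W9 blocked (short on res2).
One survivor order: W6, W4, W7, W2. Step-by-step check (post-abort pool first):
  pool = (5, 3, 3)
  W6 needs (5, 3, 1) <= (5, 3, 3) -> finishes; pool += (0, 0, 2) = (5, 3, 5)
  W4 needs (0, 1, 1) <= (5, 3, 5) -> finishes; pool += (2, 0, 0) = (7, 3, 5)
  W7 needs (3, 0, 0) <= (7, 3, 5) -> finishes; pool += (1, 0, 1) = (8, 3, 6)
  W2 needs (8, 0, 0) <= (8, 3, 6) -> finishes; pool += (1, 1, 1) = (9, 4, 7)


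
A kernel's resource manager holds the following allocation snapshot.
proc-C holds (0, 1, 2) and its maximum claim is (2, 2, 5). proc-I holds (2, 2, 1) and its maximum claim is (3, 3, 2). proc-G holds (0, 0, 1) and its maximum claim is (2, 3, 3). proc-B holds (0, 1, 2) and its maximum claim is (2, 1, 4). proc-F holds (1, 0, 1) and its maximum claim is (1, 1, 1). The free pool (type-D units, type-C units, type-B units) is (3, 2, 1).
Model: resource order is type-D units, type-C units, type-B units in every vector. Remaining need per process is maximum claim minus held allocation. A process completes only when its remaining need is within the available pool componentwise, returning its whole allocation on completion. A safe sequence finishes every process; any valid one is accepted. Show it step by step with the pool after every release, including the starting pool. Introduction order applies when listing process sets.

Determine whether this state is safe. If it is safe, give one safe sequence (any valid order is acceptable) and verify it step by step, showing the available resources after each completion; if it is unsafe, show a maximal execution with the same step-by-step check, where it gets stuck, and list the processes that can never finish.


SAFE, for example via the order proc-F, proc-I, proc-B, proc-G, proc-C.
Key observation: nothing binds to the last unit here — the tightest requested-resource margin is 1, first seen at proc-F ((0, 1, 0) against (3, 2, 1)).
Step-by-step check:
  pool = (3, 2, 1)
  proc-F: need (0, 1, 0) fits (3, 2, 1); releases (1, 0, 1), pool now (4, 2, 2)
  proc-I: need (1, 1, 1) fits (4, 2, 2); releases (2, 2, 1), pool now (6, 4, 3)
  proc-B: need (2, 0, 2) fits (6, 4, 3); releases (0, 1, 2), pool now (6, 5, 5)
  proc-G: need (2, 3, 2) fits (6, 5, 5); releases (0, 0, 1), pool now (6, 5, 6)
  proc-C: need (2, 1, 3) fits (6, 5, 6); releases (0, 1, 2), pool now (6, 6, 8)


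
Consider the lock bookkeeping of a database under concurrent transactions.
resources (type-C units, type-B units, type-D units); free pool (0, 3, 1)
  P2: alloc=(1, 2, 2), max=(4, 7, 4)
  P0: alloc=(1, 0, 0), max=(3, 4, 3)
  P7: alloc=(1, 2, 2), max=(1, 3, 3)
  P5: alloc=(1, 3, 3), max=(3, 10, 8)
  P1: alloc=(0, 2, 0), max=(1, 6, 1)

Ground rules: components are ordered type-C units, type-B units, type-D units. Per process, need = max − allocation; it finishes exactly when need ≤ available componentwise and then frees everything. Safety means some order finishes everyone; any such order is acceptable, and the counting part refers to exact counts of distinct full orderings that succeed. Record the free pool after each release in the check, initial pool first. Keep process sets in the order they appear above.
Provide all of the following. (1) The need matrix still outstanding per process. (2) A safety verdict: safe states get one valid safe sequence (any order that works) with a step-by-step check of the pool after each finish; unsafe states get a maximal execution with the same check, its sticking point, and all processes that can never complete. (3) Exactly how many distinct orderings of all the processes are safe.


(1) Need matrix, components ordered type-C units, type-B units, type-D units:
  P2: (3, 5, 2)
  P0: (2, 4, 3)
  P7: (0, 1, 1)
  P5: (2, 7, 5)
  P1: (1, 4, 1)
(2) UNSAFE.
Key observation: no order helps: past P7, P1, the free pool tops out at (1, 7, 3), below what each blocked process needs in type-C units.
The run P7, P1 cannot be extended any further. Verifying each step:
  pool = (0, 3, 1)
  run P7 (needs (0, 1, 1), free (0, 3, 1)); after release of (1, 2, 2) the pool is (1, 5, 3)
  run P1 (needs (1, 4, 1), free (1, 5, 3)); after release of (0, 2, 0) the pool is (1, 7, 3)
  P2 cannot run: need (3, 5, 2) vs free (1, 7, 3) (insufficient type-C units)
  P0 cannot run: need (2, 4, 3) vs free (1, 7, 3) (insufficient type-C units)
  P5 cannot run: need (2, 7, 5) vs free (1, 7, 3) (insufficient type-C units and type-D units)
Never able to finish: P2, P0 and P5.
(3) Exactly 0 of the possible complete orderings are safe sequences.


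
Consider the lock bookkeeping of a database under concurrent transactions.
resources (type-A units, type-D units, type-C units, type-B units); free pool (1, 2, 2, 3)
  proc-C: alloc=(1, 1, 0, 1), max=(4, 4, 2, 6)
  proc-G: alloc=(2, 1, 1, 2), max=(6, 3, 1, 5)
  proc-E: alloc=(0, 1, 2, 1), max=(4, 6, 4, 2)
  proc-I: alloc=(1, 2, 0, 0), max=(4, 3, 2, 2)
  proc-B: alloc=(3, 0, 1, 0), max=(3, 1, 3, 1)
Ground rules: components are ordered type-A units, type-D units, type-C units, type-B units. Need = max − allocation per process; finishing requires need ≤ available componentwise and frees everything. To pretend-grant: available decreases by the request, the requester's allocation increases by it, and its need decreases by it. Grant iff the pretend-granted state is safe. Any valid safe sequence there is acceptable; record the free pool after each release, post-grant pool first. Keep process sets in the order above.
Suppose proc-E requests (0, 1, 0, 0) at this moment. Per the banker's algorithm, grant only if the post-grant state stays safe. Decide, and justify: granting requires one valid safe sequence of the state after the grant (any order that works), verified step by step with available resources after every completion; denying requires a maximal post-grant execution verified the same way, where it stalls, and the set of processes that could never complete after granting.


GRANT — the state after the grant stays safe, e.g. via proc-B, proc-I, proc-G, proc-C, proc-E.
Key observation: the transfer keeps a workable pool ((1, 1, 2, 3)); proc-B starts the safe sequence.
Check on the post-grant state, step by step:
  pool = (1, 1, 2, 3)
  run proc-B (needs (0, 1, 2, 1), free (1, 1, 2, 3)); after release of (3, 0, 1, 0) the pool is (4, 1, 3, 3)
  run proc-I (needs (3, 1, 2, 2), free (4, 1, 3, 3)); after release of (1, 2, 0, 0) the pool is (5, 3, 3, 3)
  run proc-G (needs (4, 2, 0, 3), free (5, 3, 3, 3)); after release of (2, 1, 1, 2) the pool is (7, 4, 4, 5)
  run proc-C (needs (3, 3, 2, 5), free (7, 4, 4, 5)); after release of (1, 1, 0, 1) the pool is (8, 5, 4, 6)
  run proc-E (needs (4, 4, 2, 1), free (8, 5, 4, 6)); after release of (0, 2, 2, 1) the pool is (8, 7, 6, 7)
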